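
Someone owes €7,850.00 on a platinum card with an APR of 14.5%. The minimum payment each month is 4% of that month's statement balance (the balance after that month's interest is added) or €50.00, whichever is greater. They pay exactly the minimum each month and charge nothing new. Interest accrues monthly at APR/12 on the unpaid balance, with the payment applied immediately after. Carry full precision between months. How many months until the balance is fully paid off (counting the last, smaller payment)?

Monthly rate r = 14.5%/12 = 1.20833% = 0.0120833.
While 4% of the post-interest balance exceeds €50.00, each month B ← (B·(1+r))·(1 − 0.04), i.e. B shrinks by the factor (1+r)·0.96 = 0.9716.
This holds for months 1–65. Entering month 66 the balance is €1,206.58; 4% of the post-interest balance is now below €50.00, so the flat €50.00 minimum applies from here.
From month 66 a fixed €50.00 at rate r clears €1,206.58 in 29 more payments. Total: 65 + 29 = 94 months.

94 months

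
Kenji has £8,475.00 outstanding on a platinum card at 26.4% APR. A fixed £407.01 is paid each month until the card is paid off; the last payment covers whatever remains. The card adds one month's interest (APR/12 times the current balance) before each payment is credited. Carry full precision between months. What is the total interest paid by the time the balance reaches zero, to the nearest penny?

£2,984.44

Monthly rate r = 26.4%/12 = 2.2% = 0.022.
Payoff takes n = ⌈−ln(1 − rB₀/P)/ln(1+r)⌉ = ⌈28.154⌉ = 29 payments; the last is £63.16.
Total paid = 28·£407.01 + £63.16 = £11,459.44.
Total interest = total paid − principal = £11,459.44 − £8,475.00 = £2,984.44.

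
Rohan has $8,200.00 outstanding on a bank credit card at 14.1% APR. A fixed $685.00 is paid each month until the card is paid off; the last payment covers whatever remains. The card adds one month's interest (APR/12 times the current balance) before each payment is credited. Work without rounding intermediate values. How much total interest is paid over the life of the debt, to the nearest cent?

$689.11

Monthly rate r = 14.1%/12 = 1.175% = 0.01175.
Payoff takes n = ⌈−ln(1 − rB₀/P)/ln(1+r)⌉ = ⌈12.977⌉ = 13 payments; the last is $669.11.
Total paid = 12·$685.00 + $669.11 = $8,889.11.
Total interest = total paid − principal = $8,889.11 − $8,200.00 = $689.11.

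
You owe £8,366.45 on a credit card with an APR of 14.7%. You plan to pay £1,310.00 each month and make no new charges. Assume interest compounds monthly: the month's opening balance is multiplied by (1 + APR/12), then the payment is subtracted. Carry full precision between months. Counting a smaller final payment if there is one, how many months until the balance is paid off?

Monthly rate r = 14.7%/12 = 1.225% = 0.01225.
Recurrence: B ← B·(1+r) − £1,310.00.
Month 1: interest £102.49; balance after payment £7,158.94.
Month 2: interest £87.70; balance after payment £5,936.64.
Closed form: n = −ln(1 − rB₀/P)/ln(1+r) = −ln(0.92176)/ln(1.01225) ≈ 6.691, so the balance reaches zero during payment 7.

7 payments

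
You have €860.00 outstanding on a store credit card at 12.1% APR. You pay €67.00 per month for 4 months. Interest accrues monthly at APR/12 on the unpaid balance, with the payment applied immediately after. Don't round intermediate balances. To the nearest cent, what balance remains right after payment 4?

Monthly rate r = 12.1%/12 = 1.00833% = 0.0100833.
Each month: B ← B·(1+r) − €67.00.
Month 1: interest €8.67; balance after payment €801.67.
Month 2: interest €8.08; balance after payment €742.76.
Month 3: interest €7.49; balance after payment €683.24.
Month 4: interest €6.89; balance after payment €623.13.

€623.13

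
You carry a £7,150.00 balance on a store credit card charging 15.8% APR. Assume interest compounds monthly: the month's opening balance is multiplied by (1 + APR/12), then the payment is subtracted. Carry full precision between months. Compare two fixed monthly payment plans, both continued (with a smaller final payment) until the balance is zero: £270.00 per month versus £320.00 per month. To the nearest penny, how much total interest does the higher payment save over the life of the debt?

Monthly rate r = 15.8%/12 = 1.31667% = 0.0131667.
At £270.00/mo: n = ⌈−ln(1 − rB₀/P)/ln(1+r)⌉ = 33 payments (last £210.01); total interest = total paid − £7,150.00 = £1,700.01.
At £320.00/mo: 27 payments (last £203.87); total interest £1,373.87.
Interest saved = £1,700.01 − £1,373.87 = £326.14.

£326.14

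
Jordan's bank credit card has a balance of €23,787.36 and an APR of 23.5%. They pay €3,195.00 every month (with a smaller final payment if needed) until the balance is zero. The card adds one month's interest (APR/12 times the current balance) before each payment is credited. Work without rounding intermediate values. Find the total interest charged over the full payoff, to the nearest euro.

Monthly rate r = 23.5%/12 = 1.95833% = 0.0195833.
Payoff takes n = ⌈−ln(1 − rB₀/P)/ln(1+r)⌉ = ⌈8.126⌉ = 9 payments; the last is €405.27.
Total paid = 8·€3,195.00 + €405.27 = €25,965.27.
Total interest = total paid − principal = €25,965.27 − €23,787.36 = €2,177.91.

€2,178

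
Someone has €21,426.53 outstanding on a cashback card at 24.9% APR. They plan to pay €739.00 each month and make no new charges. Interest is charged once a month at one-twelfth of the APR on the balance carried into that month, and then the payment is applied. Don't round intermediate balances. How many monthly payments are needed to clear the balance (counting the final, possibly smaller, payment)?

45 payments

Monthly rate r = 24.9%/12 = 2.075% = 0.02075.
Recurrence: B ← B·(1+r) − €739.00.
Month 1: interest €444.60; balance after payment €21,132.13.
Month 2: interest €438.49; balance after payment €20,831.62.
Closed form: n = −ln(1 − rB₀/P)/ln(1+r) = −ln(0.39838)/ln(1.02075) ≈ 44.813, so the balance reaches zero during payment 45.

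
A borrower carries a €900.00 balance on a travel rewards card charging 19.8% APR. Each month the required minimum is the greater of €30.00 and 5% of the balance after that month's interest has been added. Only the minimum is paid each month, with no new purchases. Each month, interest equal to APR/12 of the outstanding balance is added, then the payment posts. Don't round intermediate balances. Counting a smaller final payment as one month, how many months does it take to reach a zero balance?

Monthly rate r = 19.8%/12 = 1.65% = 0.0165.
While 5% of the post-interest balance exceeds €30.00, each month B ← (B·(1+r))·(1 − 0.05), i.e. B shrinks by the factor (1+r)·0.95 = 0.96567.
This holds for months 1–13. Entering month 14 the balance is €571.54; 5% of the post-interest balance is now below €30.00, so the flat €30.00 minimum applies from here.
From month 14 a fixed €30.00 at rate r clears €571.54 in 24 more payments. Total: 13 + 24 = 37 months.

37 months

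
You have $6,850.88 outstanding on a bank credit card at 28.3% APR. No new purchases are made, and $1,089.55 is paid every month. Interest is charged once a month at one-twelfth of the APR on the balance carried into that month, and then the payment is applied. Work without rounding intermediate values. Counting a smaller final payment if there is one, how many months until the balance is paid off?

7 payments

Monthly rate r = 28.3%/12 = 2.35833% = 0.0235833.
Recurrence: B ← B·(1+r) − $1,089.55.
Month 1: interest $161.57; balance after payment $5,922.90.
Month 2: interest $139.68; balance after payment $4,973.03.
Closed form: n = −ln(1 − rB₀/P)/ln(1+r) = −ln(0.85171)/ln(1.02358) ≈ 6.886, so the balance reaches zero during payment 7.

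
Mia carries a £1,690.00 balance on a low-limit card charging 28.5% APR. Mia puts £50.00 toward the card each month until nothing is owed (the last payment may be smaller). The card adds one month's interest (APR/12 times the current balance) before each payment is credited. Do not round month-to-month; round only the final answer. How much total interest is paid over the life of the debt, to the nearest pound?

Monthly rate r = 28.5%/12 = 2.375% = 0.02375.
Payoff takes n = ⌈−ln(1 − rB₀/P)/ln(1+r)⌉ = ⌈69.157⌉ = 70 payments; the last is £7.94.
Total paid = 69·£50.00 + £7.94 = £3,457.94.
Total interest = total paid − principal = £3,457.94 − £1,690.00 = £1,767.94.

£1,768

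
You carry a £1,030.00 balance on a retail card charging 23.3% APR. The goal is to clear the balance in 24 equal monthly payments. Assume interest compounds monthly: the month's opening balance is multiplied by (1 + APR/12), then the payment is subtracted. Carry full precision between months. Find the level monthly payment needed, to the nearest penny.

Monthly rate r = 23.3%/12 = 1.94167% = 0.0194167.
Level-payment amortization: P = B₀·r / (1 − (1+r)^(−n)) = 1030.00·0.0194167 / (1 − 1.01942^(−24)).
Denominator 1 − (1+r)^(−24) = 0.369683773.
P = 19.9992 / 0.369683773 ≈ 54.10.

£54.10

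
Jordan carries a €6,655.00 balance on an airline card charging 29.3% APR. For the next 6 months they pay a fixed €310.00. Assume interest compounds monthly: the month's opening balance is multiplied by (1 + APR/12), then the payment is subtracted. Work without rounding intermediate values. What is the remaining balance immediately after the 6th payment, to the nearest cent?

Monthly rate r = 29.3%/12 = 2.44167% = 0.0244167.
Each month: B ← B·(1+r) − €310.00.
Month 1: interest €162.49; balance after payment €6,507.49.
Month 2: interest €158.89; balance after payment €6,356.38.
Month 3: interest €155.20; balance after payment €6,201.59.
Month 4: interest €151.42; balance after payment €6,043.01.
Month 5: interest €147.55; balance after payment €5,880.56.
Month 6: interest €143.58; balance after payment €5,714.14.

€5,714.14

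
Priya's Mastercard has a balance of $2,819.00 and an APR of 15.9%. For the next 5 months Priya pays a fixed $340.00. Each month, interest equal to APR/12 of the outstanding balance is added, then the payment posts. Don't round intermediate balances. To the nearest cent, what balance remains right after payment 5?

Monthly rate r = 15.9%/12 = 1.325% = 0.01325.
Each month: B ← B·(1+r) − $340.00.
Month 1: interest $37.35; balance after payment $2,516.35.
Month 2: interest $33.34; balance after payment $2,209.69.
Month 3: interest $29.28; balance after payment $1,898.97.
Month 4: interest $25.16; balance after payment $1,584.13.
Month 5: interest $20.99; balance after payment $1,265.12.

$1,265.12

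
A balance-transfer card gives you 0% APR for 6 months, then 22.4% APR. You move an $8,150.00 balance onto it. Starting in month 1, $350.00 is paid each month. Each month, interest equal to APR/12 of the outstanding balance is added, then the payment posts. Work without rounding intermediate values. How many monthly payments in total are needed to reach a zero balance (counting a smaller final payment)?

28 months

Promo months 1–6 at r₀ = 0%/12 = 0; months 7+ at r₁ = 22.4%/12 = 0.0186667.
After month 6 (no interest yet): B = $8,150.00 − 6·$350.00 = $6,050.00.
Then at r₁ with $350.00/mo: n₂ = −ln(1 − r₁·B/P)/ln(1+r₁) ≈ 21.07 → 22 more payments.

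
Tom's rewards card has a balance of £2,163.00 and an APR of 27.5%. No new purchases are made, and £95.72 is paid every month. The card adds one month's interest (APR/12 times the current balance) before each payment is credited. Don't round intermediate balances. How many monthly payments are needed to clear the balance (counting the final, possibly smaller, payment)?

Monthly rate r = 27.5%/12 = 2.29167% = 0.0229167.
Recurrence: B ← B·(1+r) − £95.72.
Month 1: interest £49.57; balance after payment £2,116.85.
Month 2: interest £48.51; balance after payment £2,069.64.
Closed form: n = −ln(1 − rB₀/P)/ln(1+r) = −ln(0.48215)/ln(1.02292) ≈ 32.196, so the balance reaches zero during payment 33.

33 payments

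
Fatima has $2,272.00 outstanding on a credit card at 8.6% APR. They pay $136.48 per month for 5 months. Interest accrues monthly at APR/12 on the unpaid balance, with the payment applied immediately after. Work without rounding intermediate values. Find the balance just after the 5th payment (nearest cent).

$1,662.34

Monthly rate r = 8.6%/12 = 0.716667% = 0.00716667.
Each month: B ← B·(1+r) − $136.48.
Month 1: interest $16.28; balance after payment $2,151.80.
Month 2: interest $15.42; balance after payment $2,030.74.
Month 3: interest $14.55; balance after payment $1,908.82.
Month 4: interest $13.68; balance after payment $1,786.02.
Month 5: interest $12.80; balance after payment $1,662.34.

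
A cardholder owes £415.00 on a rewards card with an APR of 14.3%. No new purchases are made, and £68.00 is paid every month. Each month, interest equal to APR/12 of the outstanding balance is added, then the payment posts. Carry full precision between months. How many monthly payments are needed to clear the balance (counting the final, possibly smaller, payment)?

Monthly rate r = 14.3%/12 = 1.19167% = 0.0119167.
Recurrence: B ← B·(1+r) − £68.00.
Month 1: interest £4.95; balance after payment £351.95.
Month 2: interest £4.19; balance after payment £288.14.
Closed form: n = −ln(1 − rB₀/P)/ln(1+r) = −ln(0.92727)/ln(1.01192) ≈ 6.374, so the balance reaches zero during payment 7.

7 months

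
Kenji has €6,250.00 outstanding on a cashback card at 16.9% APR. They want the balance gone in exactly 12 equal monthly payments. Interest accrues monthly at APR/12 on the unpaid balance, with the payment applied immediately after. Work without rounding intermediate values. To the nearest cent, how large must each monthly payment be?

Monthly rate r = 16.9%/12 = 1.40833% = 0.0140833.
Level-payment amortization: P = B₀·r / (1 − (1+r)^(−n)) = 6250.00·0.0140833 / (1 − 1.01408^(−12)).
Denominator 1 − (1+r)^(−12) = 0.154494846.
P = 88.0208 / 0.154494846 ≈ 569.73.

€569.73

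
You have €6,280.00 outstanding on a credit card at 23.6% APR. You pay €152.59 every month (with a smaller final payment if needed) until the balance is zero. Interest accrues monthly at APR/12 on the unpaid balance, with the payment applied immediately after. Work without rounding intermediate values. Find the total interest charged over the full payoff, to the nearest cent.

Monthly rate r = 23.6%/12 = 1.96667% = 0.0196667.
Payoff takes n = ⌈−ln(1 − rB₀/P)/ln(1+r)⌉ = ⌈85.110⌉ = 86 payments; the last is €16.98.
Total paid = 85·€152.59 + €16.98 = €12,987.13.
Total interest = total paid − principal = €12,987.13 − €6,280.00 = €6,707.13.

€6,707.13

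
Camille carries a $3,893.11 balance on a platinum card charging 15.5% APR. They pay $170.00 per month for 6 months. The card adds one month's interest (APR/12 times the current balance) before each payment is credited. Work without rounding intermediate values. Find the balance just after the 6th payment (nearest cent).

Monthly rate r = 15.5%/12 = 1.29167% = 0.0129167.
Each month: B ← B·(1+r) − $170.00.
Month 1: interest $50.29; balance after payment $3,773.40.
Month 2: interest $48.74; balance after payment $3,652.14.
Month 3: interest $47.17; balance after payment $3,529.31.
Month 4: interest $45.59; balance after payment $3,404.90.
Month 5: interest $43.98; balance after payment $3,278.88.
Month 6: interest $42.35; balance after payment $3,151.23.

$3,151.23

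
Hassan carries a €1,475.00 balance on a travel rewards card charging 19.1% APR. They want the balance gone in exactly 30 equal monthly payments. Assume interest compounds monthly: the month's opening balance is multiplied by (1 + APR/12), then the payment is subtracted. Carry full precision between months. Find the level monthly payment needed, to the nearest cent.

€62.22

Monthly rate r = 19.1%/12 = 1.59167% = 0.0159167.
Level-payment amortization: P = B₀·r / (1 − (1+r)^(−n)) = 1475.00·0.0159167 / (1 − 1.01592^(−30)).
Denominator 1 − (1+r)^(−30) = 0.377330715.
P = 23.4771 / 0.377330715 ≈ 62.22.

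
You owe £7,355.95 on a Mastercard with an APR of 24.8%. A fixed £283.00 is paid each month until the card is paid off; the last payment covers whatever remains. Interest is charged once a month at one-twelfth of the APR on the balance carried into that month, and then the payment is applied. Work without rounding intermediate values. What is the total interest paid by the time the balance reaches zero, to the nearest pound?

Monthly rate r = 24.8%/12 = 2.06667% = 0.0206667.
Payoff takes n = ⌈−ln(1 − rB₀/P)/ln(1+r)⌉ = ⌈37.663⌉ = 38 payments; the last is £188.14.
Total paid = 37·£283.00 + £188.14 = £10,659.14.
Total interest = total paid − principal = £10,659.14 − £7,355.95 = £3,303.19.

£3,303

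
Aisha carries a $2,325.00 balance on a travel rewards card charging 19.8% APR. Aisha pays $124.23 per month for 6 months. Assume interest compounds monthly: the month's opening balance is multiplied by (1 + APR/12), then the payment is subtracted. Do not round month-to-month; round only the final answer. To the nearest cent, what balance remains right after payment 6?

Monthly rate r = 19.8%/12 = 1.65% = 0.0165.
Each month: B ← B·(1+r) − $124.23.
Month 1: interest $38.36; balance after payment $2,239.13.
Month 2: interest $36.95; balance after payment $2,151.85.
Month 3: interest $35.51; balance after payment $2,063.12.
Month 4: interest $34.04; balance after payment $1,972.94.
Month 5: interest $32.55; balance after payment $1,881.26.
Month 6: interest $31.04; balance after payment $1,788.07.

$1,788.07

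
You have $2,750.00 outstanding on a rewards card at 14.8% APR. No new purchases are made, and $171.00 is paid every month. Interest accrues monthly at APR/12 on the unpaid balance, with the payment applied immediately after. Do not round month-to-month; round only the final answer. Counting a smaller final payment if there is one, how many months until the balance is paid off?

19 payments

Monthly rate r = 14.8%/12 = 1.23333% = 0.0123333.
Recurrence: B ← B·(1+r) − $171.00.
Month 1: interest $33.92; balance after payment $2,612.92.
Month 2: interest $32.23; balance after payment $2,474.14.
Closed form: n = −ln(1 − rB₀/P)/ln(1+r) = −ln(0.80166)/ln(1.01233) ≈ 18.035, so the balance reaches zero during payment 19.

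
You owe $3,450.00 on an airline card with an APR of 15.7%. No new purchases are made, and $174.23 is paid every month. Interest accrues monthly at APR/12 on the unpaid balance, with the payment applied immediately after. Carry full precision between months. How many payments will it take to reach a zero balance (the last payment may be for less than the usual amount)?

Monthly rate r = 15.7%/12 = 1.30833% = 0.0130833.
Recurrence: B ← B·(1+r) − $174.23.
Month 1: interest $45.14; balance after payment $3,320.91.
Month 2: interest $43.45; balance after payment $3,190.13.
Closed form: n = −ln(1 − rB₀/P)/ln(1+r) = −ln(0.74093)/ln(1.01308) ≈ 23.068, so the balance reaches zero during payment 24.

24 payments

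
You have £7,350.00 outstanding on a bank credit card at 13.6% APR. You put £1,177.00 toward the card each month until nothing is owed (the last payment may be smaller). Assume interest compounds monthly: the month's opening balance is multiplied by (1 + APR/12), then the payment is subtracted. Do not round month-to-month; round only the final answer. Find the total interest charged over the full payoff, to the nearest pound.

Monthly rate r = 13.6%/12 = 1.13333% = 0.0113333.
Payoff takes n = ⌈−ln(1 − rB₀/P)/ln(1+r)⌉ = ⌈6.513⌉ = 7 payments; the last is £605.83.
Total paid = 6·£1,177.00 + £605.83 = £7,667.83.
Total interest = total paid − principal = £7,667.83 − £7,350.00 = £317.83.

£318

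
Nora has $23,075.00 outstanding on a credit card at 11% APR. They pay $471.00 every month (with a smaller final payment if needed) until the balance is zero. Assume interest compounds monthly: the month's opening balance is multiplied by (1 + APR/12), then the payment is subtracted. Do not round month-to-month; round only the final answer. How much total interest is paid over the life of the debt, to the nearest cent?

Monthly rate r = 11%/12 = 0.916667% = 0.00916667.
Payoff takes n = ⌈−ln(1 − rB₀/P)/ln(1+r)⌉ = ⌈65.336⌉ = 66 payments; the last is $158.57.
Total paid = 65·$471.00 + $158.57 = $30,773.57.
Total interest = total paid − principal = $30,773.57 − $23,075.00 = $7,698.57.

$7,698.57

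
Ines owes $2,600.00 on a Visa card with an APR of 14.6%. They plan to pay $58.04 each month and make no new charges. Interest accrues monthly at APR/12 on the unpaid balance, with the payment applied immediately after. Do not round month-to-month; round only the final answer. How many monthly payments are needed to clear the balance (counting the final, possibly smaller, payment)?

Monthly rate r = 14.6%/12 = 1.21667% = 0.0121667.
Recurrence: B ← B·(1+r) − $58.04.
Month 1: interest $31.63; balance after payment $2,573.59.
Month 2: interest $31.31; balance after payment $2,546.87.
Closed form: n = −ln(1 − rB₀/P)/ln(1+r) = −ln(0.45497)/ln(1.01217) ≈ 65.120, so the balance reaches zero during payment 66.

66 months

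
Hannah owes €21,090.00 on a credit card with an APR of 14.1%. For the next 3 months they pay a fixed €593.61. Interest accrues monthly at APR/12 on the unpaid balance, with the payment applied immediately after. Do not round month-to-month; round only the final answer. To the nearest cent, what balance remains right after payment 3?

€20,040.36

Monthly rate r = 14.1%/12 = 1.175% = 0.01175.
Each month: B ← B·(1+r) − €593.61.
Month 1: interest €247.81; balance after payment €20,744.20.
Month 2: interest €243.74; balance after payment €20,394.33.
Month 3: interest €239.63; balance after payment €20,040.36.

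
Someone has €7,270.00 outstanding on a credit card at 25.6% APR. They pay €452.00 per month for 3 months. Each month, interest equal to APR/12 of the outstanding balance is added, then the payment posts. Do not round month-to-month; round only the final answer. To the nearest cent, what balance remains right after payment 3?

€6,360.14

Monthly rate r = 25.6%/12 = 2.13333% = 0.0213333.
Each month: B ← B·(1+r) − €452.00.
Month 1: interest €155.09; balance after payment €6,973.09.
Month 2: interest €148.76; balance after payment €6,669.85.
Month 3: interest €142.29; balance after payment €6,360.14.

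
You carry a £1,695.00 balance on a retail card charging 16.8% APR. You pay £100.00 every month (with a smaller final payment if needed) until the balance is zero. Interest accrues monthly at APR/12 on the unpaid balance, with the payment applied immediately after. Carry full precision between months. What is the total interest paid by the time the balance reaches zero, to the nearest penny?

£253.62

Monthly rate r = 16.8%/12 = 1.4% = 0.014.
Payoff takes n = ⌈−ln(1 − rB₀/P)/ln(1+r)⌉ = ⌈19.484⌉ = 20 payments; the last is £48.62.
Total paid = 19·£100.00 + £48.62 = £1,948.62.
Total interest = total paid − principal = £1,948.62 − £1,695.00 = £253.62.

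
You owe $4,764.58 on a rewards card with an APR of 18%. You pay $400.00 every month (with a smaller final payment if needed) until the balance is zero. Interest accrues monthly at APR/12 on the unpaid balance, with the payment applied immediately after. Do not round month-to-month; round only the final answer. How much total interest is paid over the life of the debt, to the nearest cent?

$524.07

Monthly rate r = 18%/12 = 1.5% = 0.015.
Payoff takes n = ⌈−ln(1 − rB₀/P)/ln(1+r)⌉ = ⌈13.220⌉ = 14 payments; the last is $88.65.
Total paid = 13·$400.00 + $88.65 = $5,288.65.
Total interest = total paid − principal = $5,288.65 − $4,764.58 = $524.07.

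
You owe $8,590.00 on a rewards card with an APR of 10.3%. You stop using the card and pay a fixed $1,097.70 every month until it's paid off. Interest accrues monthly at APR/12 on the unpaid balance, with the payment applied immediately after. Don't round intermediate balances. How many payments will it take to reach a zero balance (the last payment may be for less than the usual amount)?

Monthly rate r = 10.3%/12 = 0.858333% = 0.00858333.
Recurrence: B ← B·(1+r) − $1,097.70.
Month 1: interest $73.73; balance after payment $7,566.03.
Month 2: interest $64.94; balance after payment $6,533.27.
Closed form: n = −ln(1 − rB₀/P)/ln(1+r) = −ln(0.93283)/ln(1.00858) ≈ 8.135, so the balance reaches zero during payment 9.

9 payments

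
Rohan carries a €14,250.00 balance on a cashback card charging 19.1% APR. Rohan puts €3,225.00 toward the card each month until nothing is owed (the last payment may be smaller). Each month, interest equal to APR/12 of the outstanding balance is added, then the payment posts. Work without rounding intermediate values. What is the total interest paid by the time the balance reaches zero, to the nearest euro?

Monthly rate r = 19.1%/12 = 1.59167% = 0.0159167.
Payoff takes n = ⌈−ln(1 − rB₀/P)/ln(1+r)⌉ = ⌈4.618⌉ = 5 payments; the last is €1,999.19.
Total paid = 4·€3,225.00 + €1,999.19 = €14,899.19.
Total interest = total paid − principal = €14,899.19 − €14,250.00 = €649.19.

€649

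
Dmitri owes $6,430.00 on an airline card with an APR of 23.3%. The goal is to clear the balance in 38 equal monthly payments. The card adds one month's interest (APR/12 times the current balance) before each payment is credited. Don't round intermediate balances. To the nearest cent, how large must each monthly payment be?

$240.81

Monthly rate r = 23.3%/12 = 1.94167% = 0.0194167.
Level-payment amortization: P = B₀·r / (1 − (1+r)^(−n)) = 6430.00·0.0194167 / (1 − 1.01942^(−38)).
Denominator 1 − (1+r)^(−38) = 0.518457889.
P = 124.849 / 0.518457889 ≈ 240.81.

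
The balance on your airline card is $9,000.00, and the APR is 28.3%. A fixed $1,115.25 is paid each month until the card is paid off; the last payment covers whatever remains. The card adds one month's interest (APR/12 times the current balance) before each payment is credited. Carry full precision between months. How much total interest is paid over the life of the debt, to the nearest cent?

Monthly rate r = 28.3%/12 = 2.35833% = 0.0235833.
Payoff takes n = ⌈−ln(1 − rB₀/P)/ln(1+r)⌉ = ⌈9.057⌉ = 10 payments; the last is $64.12.
Total paid = 9·$1,115.25 + $64.12 = $10,101.37.
Total interest = total paid − principal = $10,101.37 − $9,000.00 = $1,101.37.

$1,101.37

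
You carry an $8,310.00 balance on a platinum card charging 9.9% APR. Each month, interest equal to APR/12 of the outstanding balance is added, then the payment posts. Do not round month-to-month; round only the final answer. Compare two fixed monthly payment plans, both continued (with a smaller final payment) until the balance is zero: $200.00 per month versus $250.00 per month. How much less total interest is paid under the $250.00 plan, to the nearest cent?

$464.88

Monthly rate r = 9.9%/12 = 0.825% = 0.00825.
At $200.00/mo: n = ⌈−ln(1 − rB₀/P)/ln(1+r)⌉ = 52 payments (last $17.69); total interest = total paid − $8,310.00 = $1,907.69.
At $250.00/mo: 40 payments (last $2.81); total interest $1,442.81.
Interest saved = $1,907.69 − $1,442.81 = $464.88.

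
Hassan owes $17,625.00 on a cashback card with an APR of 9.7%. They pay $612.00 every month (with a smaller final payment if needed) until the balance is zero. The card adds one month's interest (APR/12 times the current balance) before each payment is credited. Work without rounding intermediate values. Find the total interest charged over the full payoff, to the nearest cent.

$2,519.48

Monthly rate r = 9.7%/12 = 0.808333% = 0.00808333.
Payoff takes n = ⌈−ln(1 − rB₀/P)/ln(1+r)⌉ = ⌈32.916⌉ = 33 payments; the last is $560.48.
Total paid = 32·$612.00 + $560.48 = $20,144.48.
Total interest = total paid − principal = $20,144.48 − $17,625.00 = $2,519.48.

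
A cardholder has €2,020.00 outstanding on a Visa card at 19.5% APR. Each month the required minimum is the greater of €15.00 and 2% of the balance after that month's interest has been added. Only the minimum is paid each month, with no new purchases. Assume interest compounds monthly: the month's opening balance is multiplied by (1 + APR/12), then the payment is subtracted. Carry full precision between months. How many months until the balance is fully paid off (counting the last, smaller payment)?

Monthly rate r = 19.5%/12 = 1.625% = 0.01625.
While 2% of the post-interest balance exceeds €15.00, each month B ← (B·(1+r))·(1 − 0.02), i.e. B shrinks by the factor (1+r)·0.98 = 0.99593.
This holds for months 1–247. Entering month 248 the balance is €736.77; 2% of the post-interest balance is now below €15.00, so the flat €15.00 minimum applies from here.
From month 248 a fixed €15.00 at rate r clears €736.77 in 100 more payments. Total: 247 + 100 = 347 months.

347 months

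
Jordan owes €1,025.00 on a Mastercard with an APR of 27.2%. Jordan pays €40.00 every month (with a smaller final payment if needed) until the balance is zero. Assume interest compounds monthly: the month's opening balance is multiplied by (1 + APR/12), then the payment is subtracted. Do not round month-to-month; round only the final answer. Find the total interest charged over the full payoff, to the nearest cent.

€526.79

Monthly rate r = 27.2%/12 = 2.26667% = 0.0226667.
Payoff takes n = ⌈−ln(1 − rB₀/P)/ln(1+r)⌉ = ⌈38.793⌉ = 39 payments; the last is €31.79.
Total paid = 38·€40.00 + €31.79 = €1,551.79.
Total interest = total paid − principal = €1,551.79 − €1,025.00 = €526.79.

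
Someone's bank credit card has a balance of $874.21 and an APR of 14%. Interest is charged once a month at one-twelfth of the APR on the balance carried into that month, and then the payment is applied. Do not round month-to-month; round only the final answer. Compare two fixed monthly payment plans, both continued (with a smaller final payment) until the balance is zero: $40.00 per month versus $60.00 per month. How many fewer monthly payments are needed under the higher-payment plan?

9 fewer payments

Monthly rate r = 14%/12 = 1.16667% = 0.0116667.
At $40.00/mo: n = ⌈−ln(1 − rB₀/P)/ln(1+r)⌉ = 26 payments (last $15.10); total interest = total paid − $874.21 = $140.89.
At $60.00/mo: 17 payments (last $3.77); total interest $89.56.
Payments saved = 26 − 17 = 9.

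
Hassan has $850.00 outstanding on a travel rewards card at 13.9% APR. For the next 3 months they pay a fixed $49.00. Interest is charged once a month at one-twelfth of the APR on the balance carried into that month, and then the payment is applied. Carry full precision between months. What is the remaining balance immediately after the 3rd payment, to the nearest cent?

$731.17

Monthly rate r = 13.9%/12 = 1.15833% = 0.0115833.
Each month: B ← B·(1+r) − $49.00.
Month 1: interest $9.85; balance after payment $810.85.
Month 2: interest $9.39; balance after payment $771.24.
Month 3: interest $8.93; balance after payment $731.17.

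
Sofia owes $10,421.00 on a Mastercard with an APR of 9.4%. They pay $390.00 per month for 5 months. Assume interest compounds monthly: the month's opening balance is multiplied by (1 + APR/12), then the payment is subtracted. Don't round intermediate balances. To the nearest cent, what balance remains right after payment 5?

Monthly rate r = 9.4%/12 = 0.783333% = 0.00783333.
Each month: B ← B·(1+r) − $390.00.
Month 1: interest $81.63; balance after payment $10,112.63.
Month 2: interest $79.22; balance after payment $9,801.85.
Month 3: interest $76.78; balance after payment $9,488.63.
Month 4: interest $74.33; balance after payment $9,172.96.
Month 5: interest $71.85; balance after payment $8,854.81.

$8,854.81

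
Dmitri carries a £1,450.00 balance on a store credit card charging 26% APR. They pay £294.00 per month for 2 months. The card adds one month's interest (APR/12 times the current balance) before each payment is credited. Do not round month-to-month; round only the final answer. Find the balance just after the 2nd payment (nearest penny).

Monthly rate r = 26%/12 = 2.16667% = 0.0216667.
Each month: B ← B·(1+r) − £294.00.
Month 1: interest £31.42; balance after payment £1,187.42.
Month 2: interest £25.73; balance after payment £919.14.

£919.14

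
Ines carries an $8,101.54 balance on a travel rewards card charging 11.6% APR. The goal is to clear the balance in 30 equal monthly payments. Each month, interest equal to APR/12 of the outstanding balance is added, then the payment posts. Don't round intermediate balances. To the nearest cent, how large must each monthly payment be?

Monthly rate r = 11.6%/12 = 0.966667% = 0.00966667.
Level-payment amortization: P = B₀·r / (1 − (1+r)^(−n)) = 8101.54·0.00966667 / (1 − 1.00967^(−30)).
Denominator 1 − (1+r)^(−30) = 0.250693601.
P = 78.3149 / 0.250693601 ≈ 312.39.

$312.39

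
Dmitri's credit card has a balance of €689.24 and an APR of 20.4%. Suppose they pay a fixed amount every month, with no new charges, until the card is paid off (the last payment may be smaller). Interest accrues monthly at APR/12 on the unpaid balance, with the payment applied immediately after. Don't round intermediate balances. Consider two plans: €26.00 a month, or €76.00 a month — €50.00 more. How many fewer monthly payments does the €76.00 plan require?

Monthly rate r = 20.4%/12 = 1.7% = 0.017.
At €26.00/mo: n = ⌈−ln(1 − rB₀/P)/ln(1+r)⌉ = 36 payments (last €13.99); total interest = total paid − €689.24 = €234.75.
At €76.00/mo: 10 payments (last €70.94); total interest €65.70.
Payments saved = 36 − 10 = 26.

26 fewer payments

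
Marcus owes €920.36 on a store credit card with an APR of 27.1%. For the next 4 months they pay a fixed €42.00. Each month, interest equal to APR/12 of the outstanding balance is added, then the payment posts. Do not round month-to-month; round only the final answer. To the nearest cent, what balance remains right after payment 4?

Monthly rate r = 27.1%/12 = 2.25833% = 0.0225833.
Each month: B ← B·(1+r) − €42.00.
Month 1: interest €20.78; balance after payment €899.14.
Month 2: interest €20.31; balance after payment €877.45.
Month 3: interest €19.82; balance after payment €855.27.
Month 4: interest €19.31; balance after payment €832.58.

€832.58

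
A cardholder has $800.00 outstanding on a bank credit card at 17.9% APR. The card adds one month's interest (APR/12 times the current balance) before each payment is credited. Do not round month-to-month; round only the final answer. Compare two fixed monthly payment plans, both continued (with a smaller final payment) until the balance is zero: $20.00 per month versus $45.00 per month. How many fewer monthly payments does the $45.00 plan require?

41 fewer payments

Monthly rate r = 17.9%/12 = 1.49167% = 0.0149167.
At $20.00/mo: n = ⌈−ln(1 − rB₀/P)/ln(1+r)⌉ = 62 payments (last $6.51); total interest = total paid − $800.00 = $426.51.
At $45.00/mo: 21 payments (last $36.54); total interest $136.54.
Payments saved = 62 − 21 = 41.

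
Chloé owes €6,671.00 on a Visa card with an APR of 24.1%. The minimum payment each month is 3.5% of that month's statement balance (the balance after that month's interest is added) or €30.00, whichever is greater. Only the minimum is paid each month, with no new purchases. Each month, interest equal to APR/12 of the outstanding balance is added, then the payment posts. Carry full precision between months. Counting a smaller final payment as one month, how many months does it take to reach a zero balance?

174 months

Monthly rate r = 24.1%/12 = 2.00833% = 0.0200833.
While 3.5% of the post-interest balance exceeds €30.00, each month B ← (B·(1+r))·(1 − 0.035), i.e. B shrinks by the factor (1+r)·0.965 = 0.98438.
This holds for months 1–132. Entering month 133 the balance is €835.03; 3.5% of the post-interest balance is now below €30.00, so the flat €30.00 minimum applies from here.
From month 133 a fixed €30.00 at rate r clears €835.03 in 42 more payments. Total: 132 + 42 = 174 months.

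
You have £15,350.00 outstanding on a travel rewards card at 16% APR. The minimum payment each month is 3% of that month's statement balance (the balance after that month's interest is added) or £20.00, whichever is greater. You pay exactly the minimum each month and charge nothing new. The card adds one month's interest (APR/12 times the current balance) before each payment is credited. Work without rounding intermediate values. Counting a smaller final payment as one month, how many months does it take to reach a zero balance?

Monthly rate r = 16%/12 = 1.33333% = 0.0133333.
While 3% of the post-interest balance exceeds £20.00, each month B ← (B·(1+r))·(1 − 0.03), i.e. B shrinks by the factor (1+r)·0.97 = 0.98293.
This holds for months 1–183. Entering month 184 the balance is £657.68; 3% of the post-interest balance is now below £20.00, so the flat £20.00 minimum applies from here.
From month 184 a fixed £20.00 at rate r clears £657.68 in 44 more payments. Total: 183 + 44 = 227 months.

227 months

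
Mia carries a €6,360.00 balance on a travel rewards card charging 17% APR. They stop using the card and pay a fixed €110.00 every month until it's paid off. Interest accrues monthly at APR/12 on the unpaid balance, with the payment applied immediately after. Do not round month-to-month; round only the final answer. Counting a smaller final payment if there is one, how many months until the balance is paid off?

122 payments

Monthly rate r = 17%/12 = 1.41667% = 0.0141667.
Recurrence: B ← B·(1+r) − €110.00.
Month 1: interest €90.10; balance after payment €6,340.10.
Month 2: interest €89.82; balance after payment €6,319.92.
Closed form: n = −ln(1 − rB₀/P)/ln(1+r) = −ln(0.18091)/ln(1.01417) ≈ 121.542, so the balance reaches zero during payment 122.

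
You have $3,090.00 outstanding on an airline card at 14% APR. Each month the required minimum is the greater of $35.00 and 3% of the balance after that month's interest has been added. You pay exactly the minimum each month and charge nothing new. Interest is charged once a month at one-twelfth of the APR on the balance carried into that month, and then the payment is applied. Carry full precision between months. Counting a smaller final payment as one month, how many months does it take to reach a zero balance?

Monthly rate r = 14%/12 = 1.16667% = 0.0116667.
While 3% of the post-interest balance exceeds $35.00, each month B ← (B·(1+r))·(1 − 0.03), i.e. B shrinks by the factor (1+r)·0.97 = 0.98132.
This holds for months 1–53. Entering month 54 the balance is $1,137.22; 3% of the post-interest balance is now below $35.00, so the flat $35.00 minimum applies from here.
From month 54 a fixed $35.00 at rate r clears $1,137.22 in 42 more payments. Total: 53 + 42 = 95 months.

95 months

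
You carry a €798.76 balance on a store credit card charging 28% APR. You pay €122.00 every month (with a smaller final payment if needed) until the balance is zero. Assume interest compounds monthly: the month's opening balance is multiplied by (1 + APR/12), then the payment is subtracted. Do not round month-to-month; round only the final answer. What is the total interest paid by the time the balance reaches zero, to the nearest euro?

Monthly rate r = 28%/12 = 2.33333% = 0.0233333.
Payoff takes n = ⌈−ln(1 − rB₀/P)/ln(1+r)⌉ = ⌈7.187⌉ = 8 payments; the last is €23.09.
Total paid = 7·€122.00 + €23.09 = €877.09.
Total interest = total paid − principal = €877.09 − €798.76 = €78.33.

€78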